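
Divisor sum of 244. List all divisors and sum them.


Divisors of 244: 1, 2, 4, 61, 122, 244
Sum = 1 + 2 + 4 + 61 + 122 + 244 = 434

σ(244) = 434


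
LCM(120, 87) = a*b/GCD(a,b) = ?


GCD(120, 87) = 3
LCM = 120*87/3 = 10440/3 = 3480

LCM = 3480


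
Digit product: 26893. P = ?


2 × 6 × 8 × 9 × 3 = 2592


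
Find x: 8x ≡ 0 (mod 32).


GCD(8, 32) = 8 divides 0
Divide: 1x ≡ 0 (mod 4)
x ≡ 0 (mod 4)


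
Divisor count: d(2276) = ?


2276 = 2^2 × 569^1
d(2276) = (2+1) × (1+1) = 6

6 divisors


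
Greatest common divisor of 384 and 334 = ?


384 = 1 * 334 + 50
334 = 6 * 50 + 34
50 = 1 * 34 + 16
34 = 2 * 16 + 2
16 = 8 * 2 + 0
GCD = 2


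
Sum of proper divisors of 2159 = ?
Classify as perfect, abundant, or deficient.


Proper divisors: 1, 17, 127
Sum = 1 + 17 + 127 = 145
145 < 2159 → deficient

s(2159) = 145 (deficient)


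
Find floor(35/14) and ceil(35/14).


35/14 = 2.5000
floor = 2
ceil = 3

floor = 2, ceil = 3


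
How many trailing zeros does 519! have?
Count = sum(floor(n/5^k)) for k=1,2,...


floor(519/5) = 103
floor(519/25) = 20
floor(519/125) = 4
Total = 127

127 trailing zeros


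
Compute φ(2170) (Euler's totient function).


2170 = 2 × 5 × 7 × 31
Prime factors: 2, 5, 7, 31
φ(2170) = 2170 × (1-1/2) × (1-1/5) × (1-1/7) × (1-1/31)
= 2170 × 1/2 × 4/5 × 6/7 × 30/31 = 720

φ(2170) = 720


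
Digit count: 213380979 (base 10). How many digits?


213380979 has 9 digits in base 10
floor(log10(213380979)) + 1 = floor(8.3292) + 1 = 9

9 digits (base 10)


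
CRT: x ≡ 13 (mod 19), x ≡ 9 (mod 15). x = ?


M = 19*15 = 285
M1 = M/19 = 15, M2 = M/15 = 19
M1^(-1) mod 19 = 14, M2^(-1) mod 15 = 4
x = 13*15*14 + 9*19*4 = 3414
3414 mod 285 = 279
Check: 279 mod 19 = 13 ✓, 279 mod 15 = 9 ✓

x ≡ 279 (mod 285)


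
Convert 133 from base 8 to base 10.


133 (base 8) = 91 (decimal)
91 (decimal) = 91 (base 10)


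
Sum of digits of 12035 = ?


1 + 2 + 0 + 3 + 5 = 11


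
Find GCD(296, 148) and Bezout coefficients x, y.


Tabular extended Euclidean (each row: r = 296*s + 148*t):
r=296, s=1, t=0
r=148, s=0, t=1
q=2: r=0, s=1, t=-2   [296*(1) + 148*(-2) = 0]
GCD = 148; from the row with r=148: x=0, y=1
Check: 296*(0) + 148*(1) = 0 + 148 = 148

GCD = 148, x = 0, y = 1


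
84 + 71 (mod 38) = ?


84 + 71 = 155
155 mod 38 = 3


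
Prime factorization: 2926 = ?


2926 / 2 = 1463
1463 / 7 = 209
209 / 11 = 19
19 / 19 = 1
2926 = 2 × 7 × 11 × 19


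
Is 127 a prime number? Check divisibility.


Check divisors up to sqrt(127) = 11.2694
No divisors found.
127 is prime.

Yes, 127 is prime


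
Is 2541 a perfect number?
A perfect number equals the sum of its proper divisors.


Proper divisors of 2541: 1, 3, 7, 11, 21, 33, 77, 121, 231, 363, 847
Sum = 1 + 3 + 7 + 11 + 21 + 33 + 77 + 121 + 231 + 363 + 847 = 1715

No, 2541 is not perfect (1715 ≠ 2541)


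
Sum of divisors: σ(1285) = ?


Divisors of 1285: 1, 5, 257, 1285
Sum = 1 + 5 + 257 + 1285 = 1548

σ(1285) = 1548


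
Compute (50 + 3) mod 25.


50 + 3 = 53
53 mod 25 = 3


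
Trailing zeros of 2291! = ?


floor(2291/5) = 458
floor(2291/25) = 91
floor(2291/125) = 18
floor(2291/625) = 3
Total = 570

570 trailing zeros


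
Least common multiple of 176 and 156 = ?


GCD(176, 156) = 4
LCM = 176*156/4 = 27456/4 = 6864

LCM = 6864


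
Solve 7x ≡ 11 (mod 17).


GCD(7, 17) = 1, unique solution
a^(-1) mod 17 = 5
x = 5 * 11 mod 17 = 4

x ≡ 4 (mod 17)


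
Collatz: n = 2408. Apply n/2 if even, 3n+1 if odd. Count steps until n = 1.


2408 → 1204 → 602 → 301 → 904 → 452 → 226 → 113 → 340 → 170 → 85 → 256 → 128 → 64 → 32 → 16 → 8 → 4 → 2 → 1
Total steps = 19

19 steps


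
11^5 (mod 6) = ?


11^1 mod 6 = 5
11^2 mod 6 = 1
11^3 mod 6 = 5
11^4 mod 6 = 1
11^5 mod 6 = 5


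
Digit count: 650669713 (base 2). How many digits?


650669713 in base 2 = 100110110010000110111010010001
Number of digits = 30

30 digits (base 2)


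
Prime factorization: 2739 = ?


2739 / 3 = 913
913 / 11 = 83
83 / 83 = 1
2739 = 3 × 11 × 83


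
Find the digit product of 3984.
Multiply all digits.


3 × 9 × 8 × 4 = 864


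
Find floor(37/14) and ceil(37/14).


37/14 = 2.6429
floor = 2
ceil = 3

floor = 2, ceil = 3


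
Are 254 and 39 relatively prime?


Euclidean algorithm:
254 = 6 * 39 + 20
39 = 1 * 20 + 19
20 = 1 * 19 + 1
19 = 19 * 1 + 0
GCD(254, 39) = 1

Yes, coprime (GCD = 1)


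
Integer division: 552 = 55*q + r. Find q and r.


552 = 55 * 10 + 2
Check: 550 + 2 = 552

q = 10, r = 2


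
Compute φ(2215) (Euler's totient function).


2215 = 5 × 443
Prime factors: 5, 443
φ(2215) = 2215 × (1-1/5) × (1-1/443)
= 2215 × 4/5 × 442/443 = 1768

φ(2215) = 1768


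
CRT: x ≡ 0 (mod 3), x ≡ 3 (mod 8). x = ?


M = 3*8 = 24
M1 = M/3 = 8, M2 = M/8 = 3
M1^(-1) mod 3 = 2, M2^(-1) mod 8 = 3
x = 0*8*2 + 3*3*3 = 27
27 mod 24 = 3
Check: 3 mod 3 = 0 ✓, 3 mod 8 = 3 ✓

x ≡ 3 (mod 24)


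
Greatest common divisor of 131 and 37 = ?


131 = 3 * 37 + 20
37 = 1 * 20 + 17
20 = 1 * 17 + 3
17 = 5 * 3 + 2
3 = 1 * 2 + 1
2 = 2 * 1 + 0
GCD = 1


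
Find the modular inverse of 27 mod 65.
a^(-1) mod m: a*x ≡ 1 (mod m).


Use the extended Euclidean algorithm on (65, 27); each row r = 65*s + 27*t:
r=65, s=1, t=0
r=27, s=0, t=1
q=2: r=11, s=1, t=-2   [65*(1) + 27*(-2) = 11]
q=2: r=5, s=-2, t=5   [65*(-2) + 27*(5) = 5]
q=2: r=1, s=5, t=-12   [65*(5) + 27*(-12) = 1]
q=5: r=0, s=-27, t=65   [65*(-27) + 27*(65) = 0]
GCD = 1 with t = -12, so 27*(-12) ≡ 1 (mod 65)
Inverse = -12 mod 65 = 53
Check: 27 * 53 = 1431 ≡ 1 (mod 65)

27^(-1) ≡ 53 (mod 65)


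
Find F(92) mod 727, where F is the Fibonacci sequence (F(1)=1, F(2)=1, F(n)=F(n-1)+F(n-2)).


F(k) mod 727 for k=1..92:
1, 1, 2, 3, 5, 8, 13, 21, 34, 55, 89, 144, 233, 377, 610, 260, 143, 403, 546, 222, 41, 263, 304, 567, 144, 711, 128, 112, 240, 352, 592, 217, 82, 299, 381, 680, 334, 287, 621, 181, 75, 256, 331, 587, 191, 51, 242, 293, 535, 101, 636, 10, 646, 656, 575, 504, 352, 129, 481, 610, 364, 247, 611, 131, 15, 146, 161, 307, 468, 48, 516, 564, 353, 190, 543, 6, 549, 555, 377, 205, 582, 60, 642, 702, 617, 592, 482, 347, 102, 449, 551, 273
F(92) mod 727 = 273


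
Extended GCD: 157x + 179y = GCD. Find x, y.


Tabular extended Euclidean (each row: r = 157*s + 179*t):
r=157, s=1, t=0
r=179, s=0, t=1
q=0: r=157, s=1, t=0   [157*(1) + 179*(0) = 157]
q=1: r=22, s=-1, t=1   [157*(-1) + 179*(1) = 22]
q=7: r=3, s=8, t=-7   [157*(8) + 179*(-7) = 3]
q=7: r=1, s=-57, t=50   [157*(-57) + 179*(50) = 1]
q=3: r=0, s=179, t=-157   [157*(179) + 179*(-157) = 0]
GCD = 1; from the row with r=1: x=-57, y=50
Check: 157*(-57) + 179*(50) = -8949 + 8950 = 1

GCD = 1, x = -57, y = 50


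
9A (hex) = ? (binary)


9A (base 16) = 154 (decimal)
154 (decimal) = 10011010 (base 2)


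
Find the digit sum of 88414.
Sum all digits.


8 + 8 + 4 + 1 + 4 = 25


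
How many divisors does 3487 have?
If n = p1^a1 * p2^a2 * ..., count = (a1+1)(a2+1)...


3487 = 11^1 × 317^1
d(3487) = (1+1) × (1+1) = 4

4 divisors


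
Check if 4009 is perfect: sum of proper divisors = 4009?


Proper divisors of 4009: 1, 19, 211
Sum = 1 + 19 + 211 = 231

No, 4009 is not perfect (231 ≠ 4009)


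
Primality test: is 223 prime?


Check divisors up to sqrt(223) = 14.9332
No divisors found.
223 is prime.

Yes, 223 is prime


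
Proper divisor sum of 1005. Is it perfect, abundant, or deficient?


Proper divisors: 1, 3, 5, 15, 67, 201, 335
Sum = 1 + 3 + 5 + 15 + 67 + 201 + 335 = 627
627 < 1005 → deficient

s(1005) = 627 (deficient)


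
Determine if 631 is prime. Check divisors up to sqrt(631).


Check divisors up to sqrt(631) = 25.1197
No divisors found.
631 is prime.

Yes, 631 is prime


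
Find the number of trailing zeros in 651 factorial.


floor(651/5) = 130
floor(651/25) = 26
floor(651/125) = 5
floor(651/625) = 1
Total = 162

162 trailing zeros


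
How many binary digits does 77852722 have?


77852722 in base 2 = 100101000111111000000110010
Number of digits = 27

27 digits (base 2)


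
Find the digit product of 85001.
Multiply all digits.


8 × 5 × 0 × 0 × 1 = 0


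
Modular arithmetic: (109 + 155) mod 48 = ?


109 + 155 = 264
264 mod 48 = 24


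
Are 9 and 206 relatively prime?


Euclidean algorithm:
206 = 22 * 9 + 8
9 = 1 * 8 + 1
8 = 8 * 1 + 0
GCD(9, 206) = 1

Yes, coprime (GCD = 1)


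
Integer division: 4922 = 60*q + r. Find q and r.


4922 = 60 * 82 + 2
Check: 4920 + 2 = 4922

q = 82, r = 2


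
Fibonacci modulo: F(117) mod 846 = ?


F(k) mod 846 for k=1..117:
1, 1, 2, 3, 5, 8, 13, 21, 34, 55, 89, 144, 233, 377, 610, 141, 751, 46, 797, 843, 794, 791, 739, 684, 577, 415, 146, 561, 707, 422, 283, 705, 142, 1, 143, 144, 287, 431, 718, 303, 175, 478, 653, 285, 92, 377, 469, 0, 469, 469, 92, 561, 653, 368, 175, 543, 718, 415, 287, 702, 143, 845, 142, 141, 283, 424, 707, 285, 146, 431, 577, 162, 739, 55, 794, 3, 797, 800, 751, 705, 610, 469, 233, 702, 89, 791, 34, 825, 13, 838, 5, 843, 2, 845, 1, 0, 1, 1, 2, 3, 5, 8, 13, 21, 34, 55, 89, 144, 233, 377, 610, 141, 751, 46, 797, 843, 794
F(117) mod 846 = 794


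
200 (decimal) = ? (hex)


200 (base 10) = 200 (decimal)
200 (decimal) = C8 (base 16)


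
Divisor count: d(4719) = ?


4719 = 3^1 × 11^2 × 13^1
d(4719) = (1+1) × (2+1) × (1+1) = 12

12 divisors


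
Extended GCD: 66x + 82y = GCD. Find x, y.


Tabular extended Euclidean (each row: r = 66*s + 82*t):
r=66, s=1, t=0
r=82, s=0, t=1
q=0: r=66, s=1, t=0   [66*(1) + 82*(0) = 66]
q=1: r=16, s=-1, t=1   [66*(-1) + 82*(1) = 16]
q=4: r=2, s=5, t=-4   [66*(5) + 82*(-4) = 2]
q=8: r=0, s=-41, t=33   [66*(-41) + 82*(33) = 0]
GCD = 2; from the row with r=2: x=5, y=-4
Check: 66*(5) + 82*(-4) = 330 - 328 = 2

GCD = 2, x = 5, y = -4


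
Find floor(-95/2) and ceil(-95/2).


-95/2 = -47.5000
floor = -48
ceil = -47

floor = -48, ceil = -47


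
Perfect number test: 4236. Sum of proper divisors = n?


Proper divisors of 4236: 1, 2, 3, 4, 6, 12, 353, 706, 1059, 1412, 2118
Sum = 1 + 2 + 3 + 4 + 6 + 12 + 353 + 706 + 1059 + 1412 + 2118 = 5676

No, 4236 is not perfect (5676 ≠ 4236)


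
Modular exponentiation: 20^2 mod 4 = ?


20^1 mod 4 = 0
20^2 mod 4 = 0


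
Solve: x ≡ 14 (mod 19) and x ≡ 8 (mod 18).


M = 19*18 = 342
M1 = M/19 = 18, M2 = M/18 = 19
M1^(-1) mod 19 = 18, M2^(-1) mod 18 = 1
x = 14*18*18 + 8*19*1 = 4688
4688 mod 342 = 242
Check: 242 mod 19 = 14 ✓, 242 mod 18 = 8 ✓

x ≡ 242 (mod 342)


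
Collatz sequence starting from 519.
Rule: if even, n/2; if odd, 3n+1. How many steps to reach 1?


519 → 1558 → 779 → 2338 → 1169 → 3508 → 1754 → 877 → 2632 → 1316 → 658 → 329 → 988 → 494 → 247 → 742 → 371 → 1114 → 557 → 1672 → 836 → 418 → 209 → 628 → 314 → 157 → 472 → 236 → 118 → 59 → 178 → 89 → 268 → 134 → 67 → 202 → 101 → 304 → 152 → 76 → 38 → 19 → 58 → 29 → 88 → 44 → 22 → 11 → 34 → 17 → 52 → 26 → 13 → 40 → 20 → 10 → 5 → 16 → 8 → 4 → 2 → 1
Total steps = 61

61 steps


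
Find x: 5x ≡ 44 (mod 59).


GCD(5, 59) = 1, unique solution
a^(-1) mod 59 = 12
x = 12 * 44 mod 59 = 56

x ≡ 56 (mod 59)


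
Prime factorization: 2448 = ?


2448 / 2 = 1224
1224 / 2 = 612
612 / 2 = 306
306 / 2 = 153
153 / 3 = 51
51 / 3 = 17
17 / 17 = 1
2448 = 2^4 × 3^2 × 17


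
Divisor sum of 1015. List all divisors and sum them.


Divisors of 1015: 1, 5, 7, 29, 35, 145, 203, 1015
Sum = 1 + 5 + 7 + 29 + 35 + 145 + 203 + 1015 = 1440

σ(1015) = 1440


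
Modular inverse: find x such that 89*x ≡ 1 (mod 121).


Use the extended Euclidean algorithm on (121, 89); each row r = 121*s + 89*t:
r=121, s=1, t=0
r=89, s=0, t=1
q=1: r=32, s=1, t=-1   [121*(1) + 89*(-1) = 32]
q=2: r=25, s=-2, t=3   [121*(-2) + 89*(3) = 25]
q=1: r=7, s=3, t=-4   [121*(3) + 89*(-4) = 7]
q=3: r=4, s=-11, t=15   [121*(-11) + 89*(15) = 4]
q=1: r=3, s=14, t=-19   [121*(14) + 89*(-19) = 3]
q=1: r=1, s=-25, t=34   [121*(-25) + 89*(34) = 1]
q=3: r=0, s=89, t=-121   [121*(89) + 89*(-121) = 0]
GCD = 1 with t = 34, so 89*(34) ≡ 1 (mod 121)
Inverse = 34 mod 121 = 34
Check: 89 * 34 = 3026 ≡ 1 (mod 121)

89^(-1) ≡ 34 (mod 121)


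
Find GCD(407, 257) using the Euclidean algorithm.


407 = 1 * 257 + 150
257 = 1 * 150 + 107
150 = 1 * 107 + 43
107 = 2 * 43 + 21
43 = 2 * 21 + 1
21 = 21 * 1 + 0
GCD = 1


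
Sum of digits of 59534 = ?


5 + 9 + 5 + 3 + 4 = 26


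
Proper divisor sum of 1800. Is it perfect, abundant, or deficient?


Proper divisors: 1, 2, 3, 4, 5, 6, 8, 9, 10, 12, 15, 18, 20, 24, 25, 30, 36, 40, 45, 50, 60, 72, 75, 90, 100, 120, 150, 180, 200, 225, 300, 360, 450, 600, 900
Sum = 1 + 2 + 3 + 4 + 5 + 6 + 8 + 9 + 10 + 12 + 15 + 18 + 20 + 24 + 25 + 30 + 36 + 40 + 45 + 50 + 60 + 72 + 75 + 90 + 100 + 120 + 150 + 180 + 200 + 225 + 300 + 360 + 450 + 600 + 900 = 4245
4245 > 1800 → abundant

s(1800) = 4245 (abundant)


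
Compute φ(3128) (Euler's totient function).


3128 = 2^3 × 17 × 23
Prime factors: 2, 17, 23
φ(3128) = 3128 × (1-1/2) × (1-1/17) × (1-1/23)
= 3128 × 1/2 × 16/17 × 22/23 = 1408

φ(3128) = 1408


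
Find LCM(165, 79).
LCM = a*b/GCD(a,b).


GCD(165, 79) = 1
LCM = 165*79/1 = 13035/1 = 13035

LCM = 13035


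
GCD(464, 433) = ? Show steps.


464 = 1 * 433 + 31
433 = 13 * 31 + 30
31 = 1 * 30 + 1
30 = 30 * 1 + 0
GCD = 1


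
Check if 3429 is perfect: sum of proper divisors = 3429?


Proper divisors of 3429: 1, 3, 9, 27, 127, 381, 1143
Sum = 1 + 3 + 9 + 27 + 127 + 381 + 1143 = 1691

No, 3429 is not perfect (1691 ≠ 3429)


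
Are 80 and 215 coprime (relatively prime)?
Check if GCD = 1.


Euclidean algorithm:
215 = 2 * 80 + 55
80 = 1 * 55 + 25
55 = 2 * 25 + 5
25 = 5 * 5 + 0
GCD(80, 215) = 5

No, not coprime (GCD = 5)


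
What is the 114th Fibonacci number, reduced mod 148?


F(k) mod 148 for k=1..114:
1, 1, 2, 3, 5, 8, 13, 21, 34, 55, 89, 144, 85, 81, 18, 99, 117, 68, 37, 105, 142, 99, 93, 44, 137, 33, 22, 55, 77, 132, 61, 45, 106, 3, 109, 112, 73, 37, 110, 147, 109, 108, 69, 29, 98, 127, 77, 56, 133, 41, 26, 67, 93, 12, 105, 117, 74, 43, 117, 12, 129, 141, 122, 115, 89, 56, 145, 53, 50, 103, 5, 108, 113, 73, 38, 111, 1, 112, 113, 77, 42, 119, 13, 132, 145, 129, 126, 107, 85, 44, 129, 25, 6, 31, 37, 68, 105, 25, 130, 7, 137, 144, 133, 129, 114, 95, 61, 8, 69, 77, 146, 75, 73, 0
F(114) mod 148 = 0


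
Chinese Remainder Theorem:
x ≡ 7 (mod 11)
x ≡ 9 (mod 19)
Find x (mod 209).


M = 11*19 = 209
M1 = M/11 = 19, M2 = M/19 = 11
M1^(-1) mod 11 = 7, M2^(-1) mod 19 = 7
x = 7*19*7 + 9*11*7 = 1624
1624 mod 209 = 161
Check: 161 mod 11 = 7 ✓, 161 mod 19 = 9 ✓

x ≡ 161 (mod 209)


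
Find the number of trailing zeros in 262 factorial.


floor(262/5) = 52
floor(262/25) = 10
floor(262/125) = 2
Total = 64

64 trailing zeros


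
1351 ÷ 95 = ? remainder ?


1351 = 95 * 14 + 21
Check: 1330 + 21 = 1351

q = 14, r = 21


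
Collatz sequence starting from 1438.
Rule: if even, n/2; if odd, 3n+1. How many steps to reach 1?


1438 → 719 → 2158 → 1079 → 3238 → 1619 → 4858 → 2429 → 7288 → 3644 → 1822 → 911 → 2734 → 1367 → 4102 → 2051 → 6154 → 3077 → 9232 → 4616 → 2308 → 1154 → 577 → 1732 → 866 → 433 → 1300 → 650 → 325 → 976 → 488 → 244 → 122 → 61 → 184 → 92 → 46 → 23 → 70 → 35 → 106 → 53 → 160 → 80 → 40 → 20 → 10 → 5 → 16 → 8 → 4 → 2 → 1
Total steps = 52

52 steps


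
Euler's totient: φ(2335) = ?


2335 = 5 × 467
Prime factors: 5, 467
φ(2335) = 2335 × (1-1/5) × (1-1/467)
= 2335 × 4/5 × 466/467 = 1864

φ(2335) = 1864


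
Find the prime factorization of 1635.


1635 / 3 = 545
545 / 5 = 109
109 / 109 = 1
1635 = 3 × 5 × 109


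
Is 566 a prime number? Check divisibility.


566 / 2 = 283 (exact division)
566 is NOT prime.

No, 566 is not prime


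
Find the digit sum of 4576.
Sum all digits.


4 + 5 + 7 + 6 = 22


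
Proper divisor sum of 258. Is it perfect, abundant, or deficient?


Proper divisors: 1, 2, 3, 6, 43, 86, 129
Sum = 1 + 2 + 3 + 6 + 43 + 86 + 129 = 270
270 > 258 → abundant

s(258) = 270 (abundant)


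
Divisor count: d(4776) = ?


4776 = 2^3 × 3^1 × 199^1
d(4776) = (3+1) × (1+1) × (1+1) = 16

16 divisors


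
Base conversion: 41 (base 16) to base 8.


41 (base 16) = 65 (decimal)
65 (decimal) = 101 (base 8)


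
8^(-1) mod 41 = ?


Use the extended Euclidean algorithm on (41, 8); each row r = 41*s + 8*t:
r=41, s=1, t=0
r=8, s=0, t=1
q=5: r=1, s=1, t=-5   [41*(1) + 8*(-5) = 1]
q=8: r=0, s=-8, t=41   [41*(-8) + 8*(41) = 0]
GCD = 1 with t = -5, so 8*(-5) ≡ 1 (mod 41)
Inverse = -5 mod 41 = 36
Check: 8 * 36 = 288 ≡ 1 (mod 41)

8^(-1) ≡ 36 (mod 41)


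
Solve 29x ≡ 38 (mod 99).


GCD(29, 99) = 1, unique solution
a^(-1) mod 99 = 41
x = 41 * 38 mod 99 = 73

x ≡ 73 (mod 99)


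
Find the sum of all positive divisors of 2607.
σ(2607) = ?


Divisors of 2607: 1, 3, 11, 33, 79, 237, 869, 2607
Sum = 1 + 3 + 11 + 33 + 79 + 237 + 869 + 2607 = 3840

σ(2607) = 3840


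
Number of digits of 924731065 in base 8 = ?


924731065 in base 8 = 6707443271
Number of digits = 10

10 digits (base 8)


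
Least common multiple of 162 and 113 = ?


GCD(162, 113) = 1
LCM = 162*113/1 = 18306/1 = 18306

LCM = 18306


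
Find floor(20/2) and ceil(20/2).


20/2 = 10.0000
floor = 10
ceil = 10

floor = 10, ceil = 10


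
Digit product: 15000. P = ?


1 × 5 × 0 × 0 × 0 = 0


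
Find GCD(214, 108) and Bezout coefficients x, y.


Tabular extended Euclidean (each row: r = 214*s + 108*t):
r=214, s=1, t=0
r=108, s=0, t=1
q=1: r=106, s=1, t=-1   [214*(1) + 108*(-1) = 106]
q=1: r=2, s=-1, t=2   [214*(-1) + 108*(2) = 2]
q=53: r=0, s=54, t=-107   [214*(54) + 108*(-107) = 0]
GCD = 2; from the row with r=2: x=-1, y=2
Check: 214*(-1) + 108*(2) = -214 + 216 = 2

GCD = 2, x = -1, y = 2


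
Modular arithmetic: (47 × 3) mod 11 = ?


47 × 3 = 141
141 mod 11 = 9


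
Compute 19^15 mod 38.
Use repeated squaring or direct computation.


19^1 mod 38 = 19
19^2 mod 38 = 19
19^3 mod 38 = 19
19^4 mod 38 = 19
19^5 mod 38 = 19
19^6 mod 38 = 19
19^7 mod 38 = 19
19^8 mod 38 = 19
19^9 mod 38 = 19
19^10 mod 38 = 19
19^11 mod 38 = 19
19^12 mod 38 = 19
19^13 mod 38 = 19
19^14 mod 38 = 19
19^15 mod 38 = 19


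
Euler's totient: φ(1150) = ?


1150 = 2 × 5^2 × 23
Prime factors: 2, 5, 23
φ(1150) = 1150 × (1-1/2) × (1-1/5) × (1-1/23)
= 1150 × 1/2 × 4/5 × 22/23 = 440

φ(1150) = 440


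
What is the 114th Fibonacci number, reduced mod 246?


F(k) mod 246 for k=1..114:
1, 1, 2, 3, 5, 8, 13, 21, 34, 55, 89, 144, 233, 131, 118, 3, 121, 124, 245, 123, 122, 245, 121, 120, 241, 115, 110, 225, 89, 68, 157, 225, 136, 115, 5, 120, 125, 245, 124, 123, 1, 124, 125, 3, 128, 131, 13, 144, 157, 55, 212, 21, 233, 8, 241, 3, 244, 1, 245, 0, 245, 245, 244, 243, 241, 238, 233, 225, 212, 191, 157, 102, 13, 115, 128, 243, 125, 122, 1, 123, 124, 1, 125, 126, 5, 131, 136, 21, 157, 178, 89, 21, 110, 131, 241, 126, 121, 1, 122, 123, 245, 122, 121, 243, 118, 115, 233, 102, 89, 191, 34, 225, 13, 238
F(114) mod 246 = 238


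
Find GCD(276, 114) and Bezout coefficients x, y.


Tabular extended Euclidean (each row: r = 276*s + 114*t):
r=276, s=1, t=0
r=114, s=0, t=1
q=2: r=48, s=1, t=-2   [276*(1) + 114*(-2) = 48]
q=2: r=18, s=-2, t=5   [276*(-2) + 114*(5) = 18]
q=2: r=12, s=5, t=-12   [276*(5) + 114*(-12) = 12]
q=1: r=6, s=-7, t=17   [276*(-7) + 114*(17) = 6]
q=2: r=0, s=19, t=-46   [276*(19) + 114*(-46) = 0]
GCD = 6; from the row with r=6: x=-7, y=17
Check: 276*(-7) + 114*(17) = -1932 + 1938 = 6

GCD = 6, x = -7, y = 17


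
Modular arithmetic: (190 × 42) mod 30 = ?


190 × 42 = 7980
7980 mod 30 = 0


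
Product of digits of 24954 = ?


2 × 4 × 9 × 5 × 4 = 1440


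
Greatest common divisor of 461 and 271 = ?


461 = 1 * 271 + 190
271 = 1 * 190 + 81
190 = 2 * 81 + 28
81 = 2 * 28 + 25
28 = 1 * 25 + 3
25 = 8 * 3 + 1
3 = 3 * 1 + 0
GCD = 1


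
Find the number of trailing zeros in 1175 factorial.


floor(1175/5) = 235
floor(1175/25) = 47
floor(1175/125) = 9
floor(1175/625) = 1
Total = 292

292 trailing zeros


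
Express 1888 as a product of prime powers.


1888 / 2 = 944
944 / 2 = 472
472 / 2 = 236
236 / 2 = 118
118 / 2 = 59
59 / 59 = 1
1888 = 2^5 × 59


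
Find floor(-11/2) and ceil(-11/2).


-11/2 = -5.5000
floor = -6
ceil = -5

floor = -6, ceil = -5


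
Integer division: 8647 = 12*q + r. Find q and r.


8647 = 12 * 720 + 7
Check: 8640 + 7 = 8647

q = 720, r = 7


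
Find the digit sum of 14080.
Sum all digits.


1 + 4 + 0 + 8 + 0 = 13


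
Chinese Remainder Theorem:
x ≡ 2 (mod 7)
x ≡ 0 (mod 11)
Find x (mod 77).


M = 7*11 = 77
M1 = M/7 = 11, M2 = M/11 = 7
M1^(-1) mod 7 = 2, M2^(-1) mod 11 = 8
x = 2*11*2 + 0*7*8 = 44
44 mod 77 = 44
Check: 44 mod 7 = 2 ✓, 44 mod 11 = 0 ✓

x ≡ 44 (mod 77)


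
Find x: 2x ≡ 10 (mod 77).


GCD(2, 77) = 1, unique solution
a^(-1) mod 77 = 39
x = 39 * 10 mod 77 = 5

x ≡ 5 (mod 77)


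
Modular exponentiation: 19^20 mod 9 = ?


19^1 mod 9 = 1
19^2 mod 9 = 1
19^3 mod 9 = 1
19^4 mod 9 = 1
19^5 mod 9 = 1
19^6 mod 9 = 1
19^7 mod 9 = 1
19^8 mod 9 = 1
19^9 mod 9 = 1
19^10 mod 9 = 1
19^11 mod 9 = 1
19^12 mod 9 = 1
19^13 mod 9 = 1
19^14 mod 9 = 1
19^15 mod 9 = 1
19^16 mod 9 = 1
19^17 mod 9 = 1
19^18 mod 9 = 1
19^19 mod 9 = 1
19^20 mod 9 = 1


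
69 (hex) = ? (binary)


69 (base 16) = 105 (decimal)
105 (decimal) = 1101001 (base 2)


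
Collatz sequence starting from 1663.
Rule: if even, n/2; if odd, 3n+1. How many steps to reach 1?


1663 → 4990 → 2495 → 7486 → 3743 → 11230 → 5615 → 16846 → 8423 → 25270 → 12635 → 37906 → 18953 → 56860 → 28430 → 14215 → 42646 → 21323 → 63970 → 31985 → 95956 → 47978 → 23989 → 71968 → 35984 → 17992 → 8996 → 4498 → 2249 → 6748 → 3374 → 1687 → 5062 → 2531 → 7594 → 3797 → 11392 → 5696 → 2848 → 1424 → 712 → 356 → 178 → 89 → 268 → 134 → 67 → 202 → 101 → 304 → 152 → 76 → 38 → 19 → 58 → 29 → 88 → 44 → 22 → 11 → 34 → 17 → 52 → 26 → 13 → 40 → 20 → 10 → 5 → 16 → 8 → 4 → 2 → 1
Total steps = 73

73 steps


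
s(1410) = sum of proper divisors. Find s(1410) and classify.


Proper divisors: 1, 2, 3, 5, 6, 10, 15, 30, 47, 94, 141, 235, 282, 470, 705
Sum = 1 + 2 + 3 + 5 + 6 + 10 + 15 + 30 + 47 + 94 + 141 + 235 + 282 + 470 + 705 = 2046
2046 > 1410 → abundant

s(1410) = 2046 (abundant)


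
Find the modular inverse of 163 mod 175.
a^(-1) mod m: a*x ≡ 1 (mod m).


Use the extended Euclidean algorithm on (175, 163); each row r = 175*s + 163*t:
r=175, s=1, t=0
r=163, s=0, t=1
q=1: r=12, s=1, t=-1   [175*(1) + 163*(-1) = 12]
q=13: r=7, s=-13, t=14   [175*(-13) + 163*(14) = 7]
q=1: r=5, s=14, t=-15   [175*(14) + 163*(-15) = 5]
q=1: r=2, s=-27, t=29   [175*(-27) + 163*(29) = 2]
q=2: r=1, s=68, t=-73   [175*(68) + 163*(-73) = 1]
q=2: r=0, s=-163, t=175   [175*(-163) + 163*(175) = 0]
GCD = 1 with t = -73, so 163*(-73) ≡ 1 (mod 175)
Inverse = -73 mod 175 = 102
Check: 163 * 102 = 16626 ≡ 1 (mod 175)

163^(-1) ≡ 102 (mod 175)


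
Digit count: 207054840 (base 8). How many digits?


207054840 in base 8 = 1425663770
Number of digits = 10

10 digits (base 8)


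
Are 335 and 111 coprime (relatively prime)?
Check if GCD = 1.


Euclidean algorithm:
335 = 3 * 111 + 2
111 = 55 * 2 + 1
2 = 2 * 1 + 0
GCD(335, 111) = 1

Yes, coprime (GCD = 1)


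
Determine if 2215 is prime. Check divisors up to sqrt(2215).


2215 / 5 = 443 (exact division)
2215 is NOT prime.

No, 2215 is not prime


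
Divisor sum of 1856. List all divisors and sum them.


Divisors of 1856: 1, 2, 4, 8, 16, 29, 32, 58, 64, 116, 232, 464, 928, 1856
Sum = 1 + 2 + 4 + 8 + 16 + 29 + 32 + 58 + 64 + 116 + 232 + 464 + 928 + 1856 = 3810

σ(1856) = 3810


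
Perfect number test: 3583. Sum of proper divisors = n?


Proper divisors of 3583: 1
Sum = 1 = 1

No, 3583 is not perfect (1 ≠ 3583)


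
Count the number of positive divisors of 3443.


3443 = 11^1 × 313^1
d(3443) = (1+1) × (1+1) = 4

4 divisors


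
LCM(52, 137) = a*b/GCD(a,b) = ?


GCD(52, 137) = 1
LCM = 52*137/1 = 7124/1 = 7124

LCM = 7124


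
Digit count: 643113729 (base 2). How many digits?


643113729 in base 2 = 100110010101010010001100000001
Number of digits = 30

30 digits (base 2)


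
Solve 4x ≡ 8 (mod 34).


GCD(4, 34) = 2 divides 8
Divide: 2x ≡ 4 (mod 17)
x ≡ 2 (mod 17)


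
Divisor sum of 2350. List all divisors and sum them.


Divisors of 2350: 1, 2, 5, 10, 25, 47, 50, 94, 235, 470, 1175, 2350
Sum = 1 + 2 + 5 + 10 + 25 + 47 + 50 + 94 + 235 + 470 + 1175 + 2350 = 4464

σ(2350) = 4464


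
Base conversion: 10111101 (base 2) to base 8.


10111101 (base 2) = 189 (decimal)
189 (decimal) = 275 (base 8)


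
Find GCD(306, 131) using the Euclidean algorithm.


306 = 2 * 131 + 44
131 = 2 * 44 + 43
44 = 1 * 43 + 1
43 = 43 * 1 + 0
GCD = 1


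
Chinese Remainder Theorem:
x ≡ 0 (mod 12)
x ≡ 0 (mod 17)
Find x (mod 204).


M = 12*17 = 204
M1 = M/12 = 17, M2 = M/17 = 12
M1^(-1) mod 12 = 5, M2^(-1) mod 17 = 10
x = 0*17*5 + 0*12*10 = 0
0 mod 204 = 0
Check: 0 mod 12 = 0 ✓, 0 mod 17 = 0 ✓

x ≡ 0 (mod 204)


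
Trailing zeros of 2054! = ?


floor(2054/5) = 410
floor(2054/25) = 82
floor(2054/125) = 16
floor(2054/625) = 3
Total = 511

511 trailing zeros


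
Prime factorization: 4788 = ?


4788 / 2 = 2394
2394 / 2 = 1197
1197 / 3 = 399
399 / 3 = 133
133 / 7 = 19
19 / 19 = 1
4788 = 2^2 × 3^2 × 7 × 19


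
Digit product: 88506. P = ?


8 × 8 × 5 × 0 × 6 = 0


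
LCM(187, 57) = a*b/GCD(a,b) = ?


GCD(187, 57) = 1
LCM = 187*57/1 = 10659/1 = 10659

LCM = 10659


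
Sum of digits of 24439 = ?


2 + 4 + 4 + 3 + 9 = 22


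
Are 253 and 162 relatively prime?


Euclidean algorithm:
253 = 1 * 162 + 91
162 = 1 * 91 + 71
91 = 1 * 71 + 20
71 = 3 * 20 + 11
20 = 1 * 11 + 9
11 = 1 * 9 + 2
9 = 4 * 2 + 1
2 = 2 * 1 + 0
GCD(253, 162) = 1

Yes, coprime (GCD = 1)


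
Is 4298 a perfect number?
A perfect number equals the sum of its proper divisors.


Proper divisors of 4298: 1, 2, 7, 14, 307, 614, 2149
Sum = 1 + 2 + 7 + 14 + 307 + 614 + 2149 = 3094

No, 4298 is not perfect (3094 ≠ 4298)


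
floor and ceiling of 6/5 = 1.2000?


6/5 = 1.2000
floor = 1
ceil = 2

floor = 1, ceil = 2


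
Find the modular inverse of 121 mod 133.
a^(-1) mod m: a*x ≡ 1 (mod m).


Use the extended Euclidean algorithm on (133, 121); each row r = 133*s + 121*t:
r=133, s=1, t=0
r=121, s=0, t=1
q=1: r=12, s=1, t=-1   [133*(1) + 121*(-1) = 12]
q=10: r=1, s=-10, t=11   [133*(-10) + 121*(11) = 1]
q=12: r=0, s=121, t=-133   [133*(121) + 121*(-133) = 0]
GCD = 1 with t = 11, so 121*(11) ≡ 1 (mod 133)
Inverse = 11 mod 133 = 11
Check: 121 * 11 = 1331 ≡ 1 (mod 133)

121^(-1) ≡ 11 (mod 133)


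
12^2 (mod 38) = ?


12^1 mod 38 = 12
12^2 mod 38 = 30


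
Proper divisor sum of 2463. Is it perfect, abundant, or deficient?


Proper divisors: 1, 3, 821
Sum = 1 + 3 + 821 = 825
825 < 2463 → deficient

s(2463) = 825 (deficient)


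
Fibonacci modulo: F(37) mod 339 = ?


F(k) mod 339 for k=1..37:
1, 1, 2, 3, 5, 8, 13, 21, 34, 55, 89, 144, 233, 38, 271, 309, 241, 211, 113, 324, 98, 83, 181, 264, 106, 31, 137, 168, 305, 134, 100, 234, 334, 229, 224, 114, 338
F(37) mod 339 = 338


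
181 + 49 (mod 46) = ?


181 + 49 = 230
230 mod 46 = 0


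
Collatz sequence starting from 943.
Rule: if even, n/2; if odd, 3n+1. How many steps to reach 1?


943 → 2830 → 1415 → 4246 → 2123 → 6370 → 3185 → 9556 → 4778 → 2389 → 7168 → 3584 → 1792 → 896 → 448 → 224 → 112 → 56 → 28 → 14 → 7 → 22 → 11 → 34 → 17 → 52 → 26 → 13 → 40 → 20 → 10 → 5 → 16 → 8 → 4 → 2 → 1
Total steps = 36

36 steps


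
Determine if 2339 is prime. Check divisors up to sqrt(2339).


Check divisors up to sqrt(2339) = 48.3632
No divisors found.
2339 is prime.

Yes, 2339 is prime


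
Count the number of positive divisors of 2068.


2068 = 2^2 × 11^1 × 47^1
d(2068) = (2+1) × (1+1) × (1+1) = 12

12 divisors


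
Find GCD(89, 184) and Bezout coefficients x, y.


Tabular extended Euclidean (each row: r = 89*s + 184*t):
r=89, s=1, t=0
r=184, s=0, t=1
q=0: r=89, s=1, t=0   [89*(1) + 184*(0) = 89]
q=2: r=6, s=-2, t=1   [89*(-2) + 184*(1) = 6]
q=14: r=5, s=29, t=-14   [89*(29) + 184*(-14) = 5]
q=1: r=1, s=-31, t=15   [89*(-31) + 184*(15) = 1]
q=5: r=0, s=184, t=-89   [89*(184) + 184*(-89) = 0]
GCD = 1; from the row with r=1: x=-31, y=15
Check: 89*(-31) + 184*(15) = -2759 + 2760 = 1

GCD = 1, x = -31, y = 15


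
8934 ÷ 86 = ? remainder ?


8934 = 86 * 103 + 76
Check: 8858 + 76 = 8934

q = 103, r = 76


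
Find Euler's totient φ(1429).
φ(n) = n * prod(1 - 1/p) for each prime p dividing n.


1429 = 1429
Prime factors: 1429
φ(1429) = 1429 × (1-1/1429)
= 1429 × 1428/1429 = 1428

φ(1429) = 1428


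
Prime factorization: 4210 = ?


4210 / 2 = 2105
2105 / 5 = 421
421 / 421 = 1
4210 = 2 × 5 × 421


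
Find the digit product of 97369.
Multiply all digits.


9 × 7 × 3 × 6 × 9 = 10206


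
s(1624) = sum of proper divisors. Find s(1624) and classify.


Proper divisors: 1, 2, 4, 7, 8, 14, 28, 29, 56, 58, 116, 203, 232, 406, 812
Sum = 1 + 2 + 4 + 7 + 8 + 14 + 28 + 29 + 56 + 58 + 116 + 203 + 232 + 406 + 812 = 1976
1976 > 1624 → abundant

s(1624) = 1976 (abundant)


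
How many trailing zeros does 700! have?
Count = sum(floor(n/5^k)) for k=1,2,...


floor(700/5) = 140
floor(700/25) = 28
floor(700/125) = 5
floor(700/625) = 1
Total = 174

174 trailing zeros


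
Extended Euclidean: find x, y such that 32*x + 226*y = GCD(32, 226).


Tabular extended Euclidean (each row: r = 32*s + 226*t):
r=32, s=1, t=0
r=226, s=0, t=1
q=0: r=32, s=1, t=0   [32*(1) + 226*(0) = 32]
q=7: r=2, s=-7, t=1   [32*(-7) + 226*(1) = 2]
q=16: r=0, s=113, t=-16   [32*(113) + 226*(-16) = 0]
GCD = 2; from the row with r=2: x=-7, y=1
Check: 32*(-7) + 226*(1) = -224 + 226 = 2

GCD = 2, x = -7, y = 1


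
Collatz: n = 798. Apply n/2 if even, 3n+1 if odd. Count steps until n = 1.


798 → 399 → 1198 → 599 → 1798 → 899 → 2698 → 1349 → 4048 → 2024 → 1012 → 506 → 253 → 760 → 380 → 190 → 95 → 286 → 143 → 430 → 215 → 646 → 323 → 970 → 485 → 1456 → 728 → 364 → 182 → 91 → 274 → 137 → 412 → 206 → 103 → 310 → 155 → 466 → 233 → 700 → 350 → 175 → 526 → 263 → 790 → 395 → 1186 → 593 → 1780 → 890 → 445 → 1336 → 668 → 334 → 167 → 502 → 251 → 754 → 377 → 1132 → 566 → 283 → 850 → 425 → 1276 → 638 → 319 → 958 → 479 → 1438 → 719 → 2158 → 1079 → 3238 → 1619 → 4858 → 2429 → 7288 → 3644 → 1822 → 911 → 2734 → 1367 → 4102 → 2051 → 6154 → 3077 → 9232 → 4616 → 2308 → 1154 → 577 → 1732 → 866 → 433 → 1300 → 650 → 325 → 976 → 488 → 244 → 122 → 61 → 184 → 92 → 46 → 23 → 70 → 35 → 106 → 53 → 160 → 80 → 40 → 20 → 10 → 5 → 16 → 8 → 4 → 2 → 1
Total steps = 121

121 steps


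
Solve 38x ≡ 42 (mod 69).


GCD(38, 69) = 1, unique solution
a^(-1) mod 69 = 20
x = 20 * 42 mod 69 = 12

x ≡ 12 (mod 69)


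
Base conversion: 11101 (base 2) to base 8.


11101 (base 2) = 29 (decimal)
29 (decimal) = 35 (base 8)


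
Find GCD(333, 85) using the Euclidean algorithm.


333 = 3 * 85 + 78
85 = 1 * 78 + 7
78 = 11 * 7 + 1
7 = 7 * 1 + 0
GCD = 1


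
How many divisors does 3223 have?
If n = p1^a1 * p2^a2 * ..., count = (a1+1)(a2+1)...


3223 = 11^1 × 293^1
d(3223) = (1+1) × (1+1) = 4

4 divisors


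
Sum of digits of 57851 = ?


5 + 7 + 8 + 5 + 1 = 26


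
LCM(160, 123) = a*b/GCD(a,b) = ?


GCD(160, 123) = 1
LCM = 160*123/1 = 19680/1 = 19680

LCM = 19680


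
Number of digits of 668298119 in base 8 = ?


668298119 in base 8 = 4765265607
Number of digits = 10

10 digits (base 8)


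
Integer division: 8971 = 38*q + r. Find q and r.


8971 = 38 * 236 + 3
Check: 8968 + 3 = 8971

q = 236, r = 3


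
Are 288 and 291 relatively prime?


Euclidean algorithm:
291 = 1 * 288 + 3
288 = 96 * 3 + 0
GCD(288, 291) = 3

No, not coprime (GCD = 3)


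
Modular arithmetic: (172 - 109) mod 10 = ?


172 - 109 = 63
63 mod 10 = 3


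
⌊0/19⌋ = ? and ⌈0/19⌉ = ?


0/19 = 0
floor = 0
ceil = 0

floor = 0, ceil = 0


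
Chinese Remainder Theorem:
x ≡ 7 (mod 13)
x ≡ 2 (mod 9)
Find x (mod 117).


M = 13*9 = 117
M1 = M/13 = 9, M2 = M/9 = 13
M1^(-1) mod 13 = 3, M2^(-1) mod 9 = 7
x = 7*9*3 + 2*13*7 = 371
371 mod 117 = 20
Check: 20 mod 13 = 7 ✓, 20 mod 9 = 2 ✓

x ≡ 20 (mod 117)


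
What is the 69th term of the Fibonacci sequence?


Sequence: 1, 1, 2, 3, 5, 8, 13, 21, 34, 55, 89, 144, 233, 377, 610, 987, 1597, 2584, 4181, 6765, 10946, 17711, 28657, 46368, 75025, 121393, 196418, 317811, 514229, 832040, 1346269, 2178309, 3524578, 5702887, 9227465, 14930352, 24157817, 39088169, 63245986, 102334155, 165580141, 267914296, 433494437, 701408733, 1134903170, 1836311903, 2971215073, 4807526976, 7778742049, 12586269025, 20365011074, 32951280099, 53316291173, 86267571272, 139583862445, 225851433717, 365435296162, 591286729879, 956722026041, 1548008755920, 2504730781961, 4052739537881, 6557470319842, 10610209857723, 17167680177565, 27777890035288, 44945570212853, 72723460248141, 117669030460994
F(69) = 117669030460994


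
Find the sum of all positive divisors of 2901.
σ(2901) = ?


Divisors of 2901: 1, 3, 967, 2901
Sum = 1 + 3 + 967 + 2901 = 3872

σ(2901) = 3872


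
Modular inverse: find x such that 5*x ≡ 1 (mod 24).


Use the extended Euclidean algorithm on (24, 5); each row r = 24*s + 5*t:
r=24, s=1, t=0
r=5, s=0, t=1
q=4: r=4, s=1, t=-4   [24*(1) + 5*(-4) = 4]
q=1: r=1, s=-1, t=5   [24*(-1) + 5*(5) = 1]
q=4: r=0, s=5, t=-24   [24*(5) + 5*(-24) = 0]
GCD = 1 with t = 5, so 5*(5) ≡ 1 (mod 24)
Inverse = 5 mod 24 = 5
Check: 5 * 5 = 25 ≡ 1 (mod 24)

5^(-1) ≡ 5 (mod 24)


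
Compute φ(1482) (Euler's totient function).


1482 = 2 × 3 × 13 × 19
Prime factors: 2, 3, 13, 19
φ(1482) = 1482 × (1-1/2) × (1-1/3) × (1-1/13) × (1-1/19)
= 1482 × 1/2 × 2/3 × 12/13 × 18/19 = 432

φ(1482) = 432


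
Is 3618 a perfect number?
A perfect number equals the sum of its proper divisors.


Proper divisors of 3618: 1, 2, 3, 6, 9, 18, 27, 54, 67, 134, 201, 402, 603, 1206, 1809
Sum = 1 + 2 + 3 + 6 + 9 + 18 + 27 + 54 + 67 + 134 + 201 + 402 + 603 + 1206 + 1809 = 4542

No, 3618 is not perfect (4542 ≠ 3618)


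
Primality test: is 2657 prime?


Check divisors up to sqrt(2657) = 51.5461
No divisors found.
2657 is prime.

Yes, 2657 is prime


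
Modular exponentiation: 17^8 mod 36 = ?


17^1 mod 36 = 17
17^2 mod 36 = 1
17^3 mod 36 = 17
17^4 mod 36 = 1
17^5 mod 36 = 17
17^6 mod 36 = 1
17^7 mod 36 = 17
17^8 mod 36 = 1


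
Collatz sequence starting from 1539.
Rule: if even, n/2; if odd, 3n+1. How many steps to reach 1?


1539 → 4618 → 2309 → 6928 → 3464 → 1732 → 866 → 433 → 1300 → 650 → 325 → 976 → 488 → 244 → 122 → 61 → 184 → 92 → 46 → 23 → 70 → 35 → 106 → 53 → 160 → 80 → 40 → 20 → 10 → 5 → 16 → 8 → 4 → 2 → 1
Total steps = 34

34 steps


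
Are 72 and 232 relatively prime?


Euclidean algorithm:
232 = 3 * 72 + 16
72 = 4 * 16 + 8
16 = 2 * 8 + 0
GCD(72, 232) = 8

No, not coprime (GCD = 8)


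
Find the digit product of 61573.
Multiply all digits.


6 × 1 × 5 × 7 × 3 = 630


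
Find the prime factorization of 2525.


2525 / 5 = 505
505 / 5 = 101
101 / 101 = 1
2525 = 5^2 × 101


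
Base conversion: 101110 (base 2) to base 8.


101110 (base 2) = 46 (decimal)
46 (decimal) = 56 (base 8)


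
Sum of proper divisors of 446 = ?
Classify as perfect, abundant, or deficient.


Proper divisors: 1, 2, 223
Sum = 1 + 2 + 223 = 226
226 < 446 → deficient

s(446) = 226 (deficient)


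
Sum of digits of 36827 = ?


3 + 6 + 8 + 2 + 7 = 26


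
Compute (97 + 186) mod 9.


97 + 186 = 283
283 mod 9 = 4


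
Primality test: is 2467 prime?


Check divisors up to sqrt(2467) = 49.6689
No divisors found.
2467 is prime.

Yes, 2467 is prime


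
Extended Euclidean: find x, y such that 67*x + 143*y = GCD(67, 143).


Tabular extended Euclidean (each row: r = 67*s + 143*t):
r=67, s=1, t=0
r=143, s=0, t=1
q=0: r=67, s=1, t=0   [67*(1) + 143*(0) = 67]
q=2: r=9, s=-2, t=1   [67*(-2) + 143*(1) = 9]
q=7: r=4, s=15, t=-7   [67*(15) + 143*(-7) = 4]
q=2: r=1, s=-32, t=15   [67*(-32) + 143*(15) = 1]
q=4: r=0, s=143, t=-67   [67*(143) + 143*(-67) = 0]
GCD = 1; from the row with r=1: x=-32, y=15
Check: 67*(-32) + 143*(15) = -2144 + 2145 = 1

GCD = 1, x = -32, y = 15


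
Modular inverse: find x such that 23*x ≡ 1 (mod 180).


Use the extended Euclidean algorithm on (180, 23); each row r = 180*s + 23*t:
r=180, s=1, t=0
r=23, s=0, t=1
q=7: r=19, s=1, t=-7   [180*(1) + 23*(-7) = 19]
q=1: r=4, s=-1, t=8   [180*(-1) + 23*(8) = 4]
q=4: r=3, s=5, t=-39   [180*(5) + 23*(-39) = 3]
q=1: r=1, s=-6, t=47   [180*(-6) + 23*(47) = 1]
q=3: r=0, s=23, t=-180   [180*(23) + 23*(-180) = 0]
GCD = 1 with t = 47, so 23*(47) ≡ 1 (mod 180)
Inverse = 47 mod 180 = 47
Check: 23 * 47 = 1081 ≡ 1 (mod 180)

23^(-1) ≡ 47 (mod 180)


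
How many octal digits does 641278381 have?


641278381 in base 8 = 4616220655
Number of digits = 10

10 digits (base 8)


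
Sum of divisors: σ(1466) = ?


Divisors of 1466: 1, 2, 733, 1466
Sum = 1 + 2 + 733 + 1466 = 2202

σ(1466) = 2202


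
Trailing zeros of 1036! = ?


floor(1036/5) = 207
floor(1036/25) = 41
floor(1036/125) = 8
floor(1036/625) = 1
Total = 257

257 trailing zeros


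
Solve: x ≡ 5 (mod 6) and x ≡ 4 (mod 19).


M = 6*19 = 114
M1 = M/6 = 19, M2 = M/19 = 6
M1^(-1) mod 6 = 1, M2^(-1) mod 19 = 16
x = 5*19*1 + 4*6*16 = 479
479 mod 114 = 23
Check: 23 mod 6 = 5 ✓, 23 mod 19 = 4 ✓

x ≡ 23 (mod 114)


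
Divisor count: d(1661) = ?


1661 = 11^1 × 151^1
d(1661) = (1+1) × (1+1) = 4

4 divisors


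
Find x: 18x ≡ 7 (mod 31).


GCD(18, 31) = 1, unique solution
a^(-1) mod 31 = 19
x = 19 * 7 mod 31 = 9

x ≡ 9 (mod 31)


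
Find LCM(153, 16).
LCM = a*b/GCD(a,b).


GCD(153, 16) = 1
LCM = 153*16/1 = 2448/1 = 2448

LCM = 2448


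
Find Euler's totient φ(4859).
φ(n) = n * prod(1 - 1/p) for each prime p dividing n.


4859 = 43 × 113
Prime factors: 43, 113
φ(4859) = 4859 × (1-1/43) × (1-1/113)
= 4859 × 42/43 × 112/113 = 4704

φ(4859) = 4704


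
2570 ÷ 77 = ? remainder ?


2570 = 77 * 33 + 29
Check: 2541 + 29 = 2570

q = 33, r = 29


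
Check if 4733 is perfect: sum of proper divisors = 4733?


Proper divisors of 4733: 1
Sum = 1 = 1

No, 4733 is not perfect (1 ≠ 4733)


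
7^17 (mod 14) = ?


7^1 mod 14 = 7
7^2 mod 14 = 7
7^3 mod 14 = 7
7^4 mod 14 = 7
7^5 mod 14 = 7
7^6 mod 14 = 7
7^7 mod 14 = 7
7^8 mod 14 = 7
7^9 mod 14 = 7
7^10 mod 14 = 7
7^11 mod 14 = 7
7^12 mod 14 = 7
7^13 mod 14 = 7
7^14 mod 14 = 7
7^15 mod 14 = 7
7^16 mod 14 = 7
7^17 mod 14 = 7


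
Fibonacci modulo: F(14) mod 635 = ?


F(k) mod 635 for k=1..14:
1, 1, 2, 3, 5, 8, 13, 21, 34, 55, 89, 144, 233, 377
F(14) mod 635 = 377


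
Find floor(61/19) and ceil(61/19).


61/19 = 3.2105
floor = 3
ceil = 4

floor = 3, ceil = 4
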